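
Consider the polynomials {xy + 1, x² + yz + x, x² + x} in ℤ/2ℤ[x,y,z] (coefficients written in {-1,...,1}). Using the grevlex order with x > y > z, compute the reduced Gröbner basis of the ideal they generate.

f_1 = xy + 1, LT = xy.
f_2 = x² + yz + x, LT = x².
f_3 = x² + x, LT = x².

S(f_1,f_2): lcm = x²y. S = y²z + xy + x.
  leading term y²z: no divisor's leading term divides it; move y²z to the remainder.
  leading term xy: subtract (1)·f_1 from xy + x → x + 1
  leading term x: no divisor's leading term divides it; move x to the remainder.
  leading term 1: no divisor's leading term divides it; move 1 to the remainder.
  remainder y²z + x + 1 ≠ 0; add g_4 = y²z + x + 1 to the basis.

S(f_1,f_3): lcm = x²y. S = xy + x.
  leading term xy: subtract (1)·f_1 from xy + x → x + 1
  leading term x: no divisor's leading term divides it; move x to the remainder.
  leading term 1: no divisor's leading term divides it; move 1 to the remainder.
  remainder x + 1 ≠ 0; add g_5 = x + 1 to the basis.

S(f_2,f_3): lcm = x². S = yz.
  leading term yz: no divisor's leading term divides it; move yz to the remainder.
  remainder yz ≠ 0; add g_6 = yz to the basis.

S(f_1,g_5): lcm = xy. S = y + 1.
  leading term y: no divisor's leading term divides it; move y to the remainder.
  leading term 1: no divisor's leading term divides it; move 1 to the remainder.
  remainder y + 1 ≠ 0; add g_7 = y + 1 to the basis.

S(f_1,g_6): lcm = xyz. S = z.
  leading term z: no divisor's leading term divides it; move z to the remainder.
  remainder z ≠ 0; add g_8 = z to the basis.

The other S-polynomials (S(f_1,g_4), S(f_2,g_4), S(f_3,g_4), S(f_2,g_5), S(f_3,g_5), S(g_4,g_5), S(f_2,g_6), S(f_3,g_6), S(g_4,g_6), S(g_5,g_6), S(f_1,g_7), S(f_2,g_7), S(f_3,g_7), S(g_4,g_7), S(g_5,g_7), S(g_6,g_7), S(f_1,g_8), S(f_2,g_8), S(f_3,g_8), S(g_4,g_8), S(g_5,g_8), S(g_6,g_8), S(g_7,g_8)) all reduce to 0 modulo the current basis, so we have a Gröbner basis.
Inter-reduce: drop elements whose leading term is divisible by another's, tail-reduce, and make monic.

G = {x + 1, y + 1, z}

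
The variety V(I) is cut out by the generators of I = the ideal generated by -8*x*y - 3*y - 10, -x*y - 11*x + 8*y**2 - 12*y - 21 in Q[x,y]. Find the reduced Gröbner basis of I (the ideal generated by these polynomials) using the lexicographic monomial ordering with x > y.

This is the nonlinear analogue of row-reducing a linear system.

f_1 = -8*x*y - 3*y - 10, LT = x*y.
f_2 = -x*y - 11*x + 8*y**2 - 12*y - 21, LT = x*y.

S(f_1,f_2): lcm = x*y. S = -11*x + 8*y**2 - 93/8*y - 79/4.
  leading term x: no divisor's leading term divides it; move -11*x to the remainder.
  leading term y**2: no divisor's leading term divides it; move 8*y**2 to the remainder.
  leading term y: no divisor's leading term divides it; move -93/8*y to the remainder.
  leading term 1: no divisor's leading term divides it; move -79/4 to the remainder.
  remainder -11*x + 8*y**2 - 93/8*y - 79/4 ≠ 0; add g_3 = -11*x + 8*y**2 - 93/8*y - 79/4 to the basis.

S(f_1,g_3): lcm = x*y. S = 8/11*y**3 - 93/88*y**2 - 125/88*y + 5/4.
  leading term y**3: no divisor's leading term divides it; move 8/11*y**3 to the remainder.
  leading term y**2: no divisor's leading term divides it; move -93/88*y**2 to the remainder.
  leading term y: no divisor's leading term divides it; move -125/88*y to the remainder.
  leading term 1: no divisor's leading term divides it; move 5/4 to the remainder.
  remainder 8/11*y**3 - 93/88*y**2 - 125/88*y + 5/4 ≠ 0; add g_4 = 8/11*y**3 - 93/88*y**2 - 125/88*y + 5/4 to the basis.

The other S-polynomials (S(f_2,g_3), S(f_1,g_4), S(f_2,g_4), S(g_3,g_4)) all reduce to 0 modulo the current basis, so we have a Gröbner basis.
Inter-reduce: drop elements whose leading term is divisible by another's, tail-reduce, and make monic.

G = {x - 8/11*y**2 + 93/88*y + 79/44, y**3 - 93/64*y**2 - 125/64*y + 55/32}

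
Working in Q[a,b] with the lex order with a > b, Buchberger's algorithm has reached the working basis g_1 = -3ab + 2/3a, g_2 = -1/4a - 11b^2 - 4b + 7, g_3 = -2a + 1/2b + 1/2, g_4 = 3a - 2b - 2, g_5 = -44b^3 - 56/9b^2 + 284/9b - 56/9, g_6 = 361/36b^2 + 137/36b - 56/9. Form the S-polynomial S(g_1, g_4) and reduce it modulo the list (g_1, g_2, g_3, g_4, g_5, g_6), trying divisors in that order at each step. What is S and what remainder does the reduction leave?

lcm(LM(g_1), LM(g_4)) = ab.
S = (lcm/LT(g_1))·g_1 − (lcm/LT(g_4))·g_4 = -2/9a + 2/3b^2 + 2/3b.
Reduce S modulo (g_1, g_2, g_3, g_4, g_5, g_6) in that order:
  leading term a: subtract (8/9)·g_2 from -2/9a + 2/3b^2 + 2/3b → 94/9b^2 + 38/9b - 56/9
  leading term b^2: subtract (376/361)·g_6 from 94/9b^2 + 38/9b - 56/9 → 280/1083b + 280/1083
  leading term b: no divisor's leading term divides it; move 280/1083b to the remainder.
  leading term 1: no divisor's leading term divides it; move 280/1083 to the remainder.
The remainder 280/1083b + 280/1083 is nonzero, so it would be added as the next basis element.
This is the inner loop of Buchberger's algorithm — each nonzero remainder becomes a new basis element.

S(g_1, g_4) = -2/9a + 2/3b^2 + 2/3b; remainder on division = 280/1083b + 280/1083.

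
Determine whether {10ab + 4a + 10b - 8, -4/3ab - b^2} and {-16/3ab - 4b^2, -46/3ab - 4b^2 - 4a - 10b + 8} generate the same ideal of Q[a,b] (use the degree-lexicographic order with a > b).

Yes, the ideals are equal.

For a fixed monomial order, each ideal has a unique reduced Gröbner basis; comparing bases decides equality.
Buchberger on the first generating set:
f_1 = 10ab + 4a + 10b - 8, LT = ab.
f_2 = -4/3ab - b^2, LT = ab.

S(f_1,f_2): lcm = ab. S = -3/4b^2 + 2/5a + b - 4/5.
  leading term b^2: no divisor's leading term divides it; move -3/4b^2 to the remainder.
  leading term a: no divisor's leading term divides it; move 2/5a to the remainder.
  leading term b: no divisor's leading term divides it; move b to the remainder.
  leading term 1: no divisor's leading term divides it; move -4/5 to the remainder.
  remainder -3/4b^2 + 2/5a + b - 4/5 ≠ 0; add g_3 = -3/4b^2 + 2/5a + b - 4/5 to the basis.

S(f_1,g_3): lcm = ab^2. S = 8/15a^2 + 26/15ab + b^2 - 16/15a - 4/5b.
  leading term a^2: no divisor's leading term divides it; move 8/15a^2 to the remainder.
  leading term ab: subtract (13/75)·f_1 from 26/15ab + b^2 - 16/15a - 4/5b → b^2 - 44/25a - 38/15b + 104/75
  leading term b^2: subtract (-4/3)·g_3 from b^2 - 44/25a - 38/15b + 104/75 → -92/75a - 6/5b + 8/25
  leading term a: no divisor's leading term divides it; move -92/75a to the remainder.
  leading term b: no divisor's leading term divides it; move -6/5b to the remainder.
  leading term 1: no divisor's leading term divides it; move 8/25 to the remainder.
  remainder 8/15a^2 - 92/75a - 6/5b + 8/25 ≠ 0; add g_4 = 8/15a^2 - 92/75a - 6/5b + 8/25 to the basis.

The other S-polynomials (S(f_2,g_3), S(f_1,g_4), S(f_2,g_4), S(g_3,g_4)) all reduce to 0 modulo the current basis, so we have a Gröbner basis.
Inter-reduce: drop elements whose leading term is divisible by another's, tail-reduce, and make monic.
Reduced Gröbner basis: {a^2 - 23/10a - 9/4b + 3/5, ab + 2/5a + b - 4/5, b^2 - 8/15a - 4/3b + 16/15}.

Buchberger on the second generating set:
h_1 = -16/3ab - 4b^2, LT = ab.
h_2 = -46/3ab - 4b^2 - 4a - 10b + 8, LT = ab.

S(h_1,h_2): lcm = ab. S = 45/92b^2 - 6/23a - 15/23b + 12/23.
  leading term b^2: no divisor's leading term divides it; move 45/92b^2 to the remainder.
  leading term a: no divisor's leading term divides it; move -6/23a to the remainder.
  leading term b: no divisor's leading term divides it; move -15/23b to the remainder.
  leading term 1: no divisor's leading term divides it; move 12/23 to the remainder.
  remainder 45/92b^2 - 6/23a - 15/23b + 12/23 ≠ 0; add k_3 = 45/92b^2 - 6/23a - 15/23b + 12/23 to the basis.

S(h_1,k_3): lcm = ab^2. S = 3/4b^3 + 8/15a^2 + 4/3ab - 16/15a.
  leading term b^3: subtract (23/15b)·k_3 from 3/4b^3 + 8/15a^2 + 4/3ab - 16/15a → 8/15a^2 + 26/15ab + b^2 - 16/15a - 4/5b
  leading term a^2: no divisor's leading term divides it; move 8/15a^2 to the remainder.
  leading term ab: subtract (-13/40)·h_1 from 26/15ab + b^2 - 16/15a - 4/5b → -3/10b^2 - 16/15a - 4/5b
  leading term b^2: subtract (-46/75)·k_3 from -3/10b^2 - 16/15a - 4/5b → -92/75a - 6/5b + 8/25
  leading term a: no divisor's leading term divides it; move -92/75a to the remainder.
  leading term b: no divisor's leading term divides it; move -6/5b to the remainder.
  leading term 1: no divisor's leading term divides it; move 8/25 to the remainder.
  remainder 8/15a^2 - 92/75a - 6/5b + 8/25 ≠ 0; add k_4 = 8/15a^2 - 92/75a - 6/5b + 8/25 to the basis.

The other S-polynomials (S(h_2,k_3), S(h_1,k_4), S(h_2,k_4), S(k_3,k_4)) all reduce to 0 modulo the current basis, so we have a Gröbner basis.
Inter-reduce: drop elements whose leading term is divisible by another's, tail-reduce, and make monic.
Reduced Gröbner basis: {a^2 - 23/10a - 9/4b + 3/5, ab + 2/5a + b - 4/5, b^2 - 8/15a - 4/3b + 16/15}.

Same reduced basis, so the two generating sets span the same ideal.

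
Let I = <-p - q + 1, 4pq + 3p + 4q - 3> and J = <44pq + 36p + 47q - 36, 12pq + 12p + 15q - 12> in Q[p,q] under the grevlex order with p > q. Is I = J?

For a fixed monomial order, each ideal has a unique reduced Gröbner basis; comparing bases decides equality.
Buchberger on the first generating set:
f_1 = -p - q + 1, LT = p.
f_2 = 4pq + 3p + 4q - 3, LT = pq.

S(f_1,f_2): lcm = pq. S = q^2 - 3/4p - 2q + 3/4.
  leading term q^2: no divisor's leading term divides it; move q^2 to the remainder.
  leading term p: subtract (3/4)·f_1 from -3/4p - 2q + 3/4 → -5/4q
  leading term q: no divisor's leading term divides it; move -5/4q to the remainder.
  remainder q^2 - 5/4q ≠ 0; add g_3 = q^2 - 5/4q to the basis.

The other S-polynomials (S(f_1,g_3), S(f_2,g_3)) all reduce to 0 modulo the current basis, so we have a Gröbner basis.
Inter-reduce: drop elements whose leading term is divisible by another's, tail-reduce, and make monic.
Reduced Gröbner basis: {q^2 - 5/4q, p + q - 1}.

Buchberger on the second generating set:
h_1 = 44pq + 36p + 47q - 36, LT = pq.
h_2 = 12pq + 12p + 15q - 12, LT = pq.

S(h_1,h_2): lcm = pq. S = -2/11p - 2/11q + 2/11.
  leading term p: no divisor's leading term divides it; move -2/11p to the remainder.
  leading term q: no divisor's leading term divides it; move -2/11q to the remainder.
  leading term 1: no divisor's leading term divides it; move 2/11 to the remainder.
  remainder -2/11p - 2/11q + 2/11 ≠ 0; add k_3 = -2/11p - 2/11q + 2/11 to the basis.

S(h_1,k_3): lcm = pq. S = -q^2 + 9/11p + 91/44q - 9/11.
  leading term q^2: no divisor's leading term divides it; move -q^2 to the remainder.
  leading term p: subtract (-9/2)·k_3 from 9/11p + 91/44q - 9/11 → 5/4q
  leading term q: no divisor's leading term divides it; move 5/4q to the remainder.
  remainder -q^2 + 5/4q ≠ 0; add k_4 = -q^2 + 5/4q to the basis.

The other S-polynomials (S(h_2,k_3), S(h_1,k_4), S(h_2,k_4), S(k_3,k_4)) all reduce to 0 modulo the current basis, so we have a Gröbner basis.
Inter-reduce: drop elements whose leading term is divisible by another's, tail-reduce, and make monic.
Reduced Gröbner basis: {q^2 - 5/4q, p + q - 1}.

Same reduced basis, so the two generating sets span the same ideal.

Yes, the ideals are equal.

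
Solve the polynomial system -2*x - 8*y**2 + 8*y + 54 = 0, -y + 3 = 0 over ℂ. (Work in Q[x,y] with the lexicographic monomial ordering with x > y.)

Compute a lex Gröbner basis by Buchberger's algorithm.
f_1 = -2*x - 8*y**2 + 8*y + 54, LT = x.
f_2 = -y + 3, LT = y.

S(f_1,f_2): leading monomials are coprime, so the S-polynomial reduces to 0 (Buchberger's first criterion).
Every S-polynomial of the final basis reduces to 0, so we have a Gröbner basis.
Inter-reduce: drop elements whose leading term is divisible by another's, tail-reduce, and make monic.
Reduced Gröbner basis: {x - 3, y - 3}.

Since the basis is lex-ordered, y - 3 is univariate in y. Its roots are {3}. Back-substituting each root into the other basis elements fixes the other coordinates.
  y = 3: the earlier basis element becomes x - 3 = 0, giving x = 3 — point (3, 3).
Each listed point satisfies every original equation (direct substitution).

{(3, 3)}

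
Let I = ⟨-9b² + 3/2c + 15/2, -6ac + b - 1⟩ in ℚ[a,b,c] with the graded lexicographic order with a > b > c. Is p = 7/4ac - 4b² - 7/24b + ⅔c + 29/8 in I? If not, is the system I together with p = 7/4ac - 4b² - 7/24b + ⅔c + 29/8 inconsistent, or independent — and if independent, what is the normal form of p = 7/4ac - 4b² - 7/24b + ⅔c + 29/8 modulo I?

7/4ac - 4b² - 7/24b + ⅔c + 29/8 lies in I (it reduces to 0).

First compute the reduced Gröbner basis of I by Buchberger's algorithm.
f_1 = -9b² + 3/2c + 15/2, LT = b².
f_2 = -6ac + b - 1, LT = ac.

S(f_1,f_2): leading monomials are coprime, so the S-polynomial reduces to 0 (Buchberger's first criterion).
Every S-polynomial of the final basis reduces to 0, so we have a Gröbner basis.
Inter-reduce: drop elements whose leading term is divisible by another's, tail-reduce, and make monic.
Reduced Gröbner basis: {ac - ⅙b + ⅙, b² - ⅙c - ⅚}.
Label its elements g_1 = ac - ⅙b + ⅙, g_2 = b² - ⅙c - ⅚.

Reduce p = 7/4ac - 4b² - 7/24b + ⅔c + 29/8 modulo G:
  leading term ac: subtract (7/4)·g_1 from 7/4ac - 4b² - 7/24b + ⅔c + 29/8 → -4b² + ⅔c + 10/3
  leading term b²: subtract (-4)·g_2 from -4b² + ⅔c + 10/3 → 0
  normal form = 0.
Since the normal form is 0, p ∈ I.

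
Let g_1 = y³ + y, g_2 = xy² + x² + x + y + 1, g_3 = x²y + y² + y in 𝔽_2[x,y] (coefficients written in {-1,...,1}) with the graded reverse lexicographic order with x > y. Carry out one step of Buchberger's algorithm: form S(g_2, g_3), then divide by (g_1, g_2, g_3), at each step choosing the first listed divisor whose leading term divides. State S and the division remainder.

S(g_2, g_3) = x³ + y³ + x² + xy + y² + x; remainder on division = x³ + x² + xy + y² + x + y.

lcm(LM(g_2), LM(g_3)) = x²y².
S = (lcm/LT(g_2))·g_2 − (lcm/LT(g_3))·g_3 = x³ + y³ + x² + xy + y² + x.
Reduce S modulo (g_1, g_2, g_3) in that order:
  leading term x³: no divisor's leading term divides it; move x³ to the remainder.
  leading term y³: subtract (1)·g_1 from y³ + x² + xy + y² + x → x² + xy + y² + x + y
  leading term x²: no divisor's leading term divides it; move x² to the remainder.
  leading term xy: no divisor's leading term divides it; move xy to the remainder.
  leading term y²: no divisor's leading term divides it; move y² to the remainder.
  leading term x: no divisor's leading term divides it; move x to the remainder.
  leading term y: no divisor's leading term divides it; move y to the remainder.
The remainder x³ + x² + xy + y² + x + y is nonzero, so it would be added as the next basis element.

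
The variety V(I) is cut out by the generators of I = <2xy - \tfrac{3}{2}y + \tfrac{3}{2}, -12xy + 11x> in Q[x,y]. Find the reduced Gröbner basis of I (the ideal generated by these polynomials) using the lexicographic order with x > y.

f_1 = 2xy - \tfrac{3}{2}y + \tfrac{3}{2}, LT = xy.
f_2 = -12xy + 11x, LT = xy.

S(f_1,f_2): lcm = xy. S = \tfrac{11}{12}x - \tfrac{3}{4}y + \tfrac{3}{4}.
  reduce S modulo (f_1, f_2):
  remainder \tfrac{11}{12}x - \tfrac{3}{4}y + \tfrac{3}{4} ≠ 0; add g_3 = \tfrac{11}{12}x - \tfrac{3}{4}y + \tfrac{3}{4} to the basis.

S(f_1,g_3): lcm = xy. S = \tfrac{9}{11}y^{2} - \tfrac{69}{44}y + \tfrac{3}{4}.
  reduce S modulo (f_1, f_2, g_3):
  remainder \tfrac{9}{11}y^{2} - \tfrac{69}{44}y + \tfrac{3}{4} ≠ 0; add g_4 = \tfrac{9}{11}y^{2} - \tfrac{69}{44}y + \tfrac{3}{4} to the basis.

The other S-polynomials (S(f_2,g_3), S(f_1,g_4), S(f_2,g_4), S(g_3,g_4)) all reduce to 0 modulo the current basis, so we have a Gröbner basis.
Inter-reduce: drop elements whose leading term is divisible by another's, tail-reduce, and make monic.

G = {x - \tfrac{9}{11}y + \tfrac{9}{11}, y^{2} - \tfrac{23}{12}y + \tfrac{11}{12}}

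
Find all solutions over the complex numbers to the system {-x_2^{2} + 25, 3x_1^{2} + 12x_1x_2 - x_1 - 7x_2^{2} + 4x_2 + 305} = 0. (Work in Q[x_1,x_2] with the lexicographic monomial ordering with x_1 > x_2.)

Compute a lex Gröbner basis by Buchberger's algorithm.
f_1 = -x_2^{2} + 25, LT = x_2^{2}.
f_2 = 3x_1^{2} + 12x_1x_2 - x_1 - 7x_2^{2} + 4x_2 + 305, LT = x_1^{2}.

The S-polynomials (S(f_1,f_2)) all reduce to 0 modulo the current basis, so we have a Gröbner basis.
Inter-reduce: drop elements whose leading term is divisible by another's, tail-reduce, and make monic.
Reduced Gröbner basis: {x_1^{2} + 4x_1x_2 - \tfrac{1}{3}x_1 + \tfrac{4}{3}x_2 + \tfrac{130}{3}, x_2^{2} - 25}.

Elimination: the polynomial x_2^{2} - 25 lies in the elimination ideal for x_2, so x_2 ∈ {-5, 5}. For each such x_2, the remaining basis elements (now univariate) give the rest of the solution.
  x_2 = -5: the earlier basis element becomes x_1^{2} - \tfrac{61}{3}x_1 + \tfrac{110}{3} = 0, giving x_1 = 2, 55/3 — points (2, -5), (55/3, -5).
  x_2 = 5: the earlier basis element becomes x_1^{2} + \tfrac{59}{3}x_1 + 50 = 0, giving x_1 = -50/3, -3 — points (-50/3, 5), (-3, 5).
Substituting each solution back into the original system confirms all equations vanish.
Zero-dimensionality of the ideal guarantees finitely many solutions over ℂ.

{(2, -5), (55/3, -5), (-50/3, 5), (-3, 5)}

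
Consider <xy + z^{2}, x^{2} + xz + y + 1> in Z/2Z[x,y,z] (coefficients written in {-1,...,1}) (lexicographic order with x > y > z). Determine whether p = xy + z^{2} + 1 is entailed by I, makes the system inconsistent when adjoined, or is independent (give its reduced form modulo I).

Adjoining xy + z^{2} + 1 makes the ideal the whole ring: the system is inconsistent.

First compute the reduced Gröbner basis of I by Buchberger's algorithm.
f_1 = xy + z^{2}, LT = xy.
f_2 = x^{2} + xz + y + 1, LT = x^{2}.

S(f_1,f_2): lcm = x^{2}y. S = xyz + xz^{2} + y^{2} + y.
  leading term xyz: subtract (z)·f_1 from xyz + xz^{2} + y^{2} + y → xz^{2} + y^{2} + y + z^{3}
  leading term xz^{2}: no divisor's leading term divides it; move xz^{2} to the remainder.
  leading term y^{2}: no divisor's leading term divides it; move y^{2} to the remainder.
  leading term y: no divisor's leading term divides it; move y to the remainder.
  leading term z^{3}: no divisor's leading term divides it; move z^{3} to the remainder.
  remainder xz^{2} + y^{2} + y + z^{3} ≠ 0; add h_3 = xz^{2} + y^{2} + y + z^{3} to the basis.

S(f_1,h_3): lcm = xyz^{2}. S = y^{3} + y^{2} + yz^{3} + z^{4}.
  leading term y^{3}: no divisor's leading term divides it; move y^{3} to the remainder.
  leading term y^{2}: no divisor's leading term divides it; move y^{2} to the remainder.
  leading term yz^{3}: no divisor's leading term divides it; move yz^{3} to the remainder.
  leading term z^{4}: no divisor's leading term divides it; move z^{4} to the remainder.
  remainder y^{3} + y^{2} + yz^{3} + z^{4} ≠ 0; add h_4 = y^{3} + y^{2} + yz^{3} + z^{4} to the basis.

S(f_2,h_3): lcm = x^{2}z^{2}. S = xy^{2} + xy + yz^{2} + z^{2}.
  leading term xy^{2}: subtract (y)·f_1 from xy^{2} + xy + yz^{2} + z^{2} → xy + z^{2}
  leading term xy: subtract (1)·f_1 from xy + z^{2} → 0
  remainder 0.

S(f_1,h_4): lcm = xy^{3}. S = xy^{2} + xyz^{3} + xz^{4} + y^{2}z^{2}.
  leading term xy^{2}: subtract (y)·f_1 from xy^{2} + xyz^{3} + xz^{4} + y^{2}z^{2} → xyz^{3} + xz^{4} + y^{2}z^{2} + yz^{2}
  leading term xyz^{3}: subtract (z^{3})·f_1 from xyz^{3} + xz^{4} + y^{2}z^{2} + yz^{2} → xz^{4} + y^{2}z^{2} + yz^{2} + z^{5}
  leading term xz^{4}: subtract (z^{2})·h_3 from xz^{4} + y^{2}z^{2} + yz^{2} + z^{5} → 0
  remainder 0.

S(f_2,h_4): leading monomials are coprime, so the S-polynomial reduces to 0 (Buchberger's first criterion).
S(h_3,h_4): leading monomials are coprime, so the S-polynomial reduces to 0 (Buchberger's first criterion).
Every S-polynomial of the final basis reduces to 0, so we have a Gröbner basis.
Inter-reduce: drop elements whose leading term is divisible by another's, tail-reduce, and make monic.
Reduced Gröbner basis: {x^{2} + xz + y + 1, xy + z^{2}, xz^{2} + y^{2} + y + z^{3}, y^{3} + y^{2} + yz^{3} + z^{4}}.
Label its elements g_1 = x^{2} + xz + y + 1, g_2 = xy + z^{2}, g_3 = xz^{2} + y^{2} + y + z^{3}, g_4 = y^{3} + y^{2} + yz^{3} + z^{4}.

Reduce p = xy + z^{2} + 1 modulo G:
  leading term xy: subtract (1)·g_2 from xy + z^{2} + 1 → 1
  leading term 1: no divisor's leading term divides it; move 1 to the remainder.
  normal form = 1.
The normal form is nonzero, so p ∉ I. Since p minus its normal form lies in I, I + (p) = I + (r) where r = 1; decide whether this ideal is the whole ring.
Here r = 1 is a nonzero constant, hence a unit: 1 ∈ I + (p), the Gröbner basis of I + (p) is {1}, and the enlarged system has no common solution — adjoining p is inconsistent.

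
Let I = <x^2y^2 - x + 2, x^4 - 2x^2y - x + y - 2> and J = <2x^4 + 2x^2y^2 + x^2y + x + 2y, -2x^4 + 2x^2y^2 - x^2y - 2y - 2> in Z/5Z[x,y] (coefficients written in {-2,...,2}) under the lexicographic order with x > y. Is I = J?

Yes, the ideals are equal.

Since reduced Gröbner bases are canonical representatives of ideals under a given ordering, it suffices to compute and compare them.
Buchberger on the first generating set:
f_1 = x^2y^2 - x + 2, LT = x^2y^2.
f_2 = x^4 - 2x^2y - x + y - 2, LT = x^4.

S(f_1,f_2): lcm = x^4y^2. S = -x^3 + 2x^2y^3 + 2x^2 + xy^2 - y^3 + 2y^2.
  reduce S modulo (f_1, f_2):
  remainder -x^3 + 2x^2 + xy^2 + 2xy - y^3 + 2y^2 + y ≠ 0; add g_3 = -x^3 + 2x^2 + xy^2 + 2xy - y^3 + 2y^2 + y to the basis.

S(f_1,g_3): lcm = x^3y^2. S = 2x^2y^2 - x^2 + xy^4 + 2xy^3 + 2x - y^5 + 2y^4 + y^3.
  reduce S modulo (f_1, f_2, g_3):
  remainder -x^2 + xy^4 + 2xy^3 - x - y^5 + 2y^4 + y^3 + 1 ≠ 0; add g_4 = -x^2 + xy^4 + 2xy^3 - x - y^5 + 2y^4 + y^3 + 1 to the basis.

S(f_2,g_3): lcm = x^4. S = 2x^3 + x^2y^2 - xy^3 + 2xy^2 + xy - x + y - 2.
  reduce S modulo (f_1, f_2, g_3, g_4):
  remainder -xy^4 + 2xy^3 - xy^2 + x + y^5 - 2y^4 + 2y^3 - y^2 - 2y ≠ 0; add g_5 = -xy^4 + 2xy^3 - xy^2 + x + y^5 - 2y^4 + 2y^3 - y^2 - 2y to the basis.

S(f_1,g_4): lcm = x^2y^2. S = xy^6 + 2xy^5 - xy^2 - x - y^7 + 2y^6 + y^5 + y^2 + 2.
  reduce S modulo (f_1, f_2, g_3, g_4, g_5):
  remainder -2xy^2 - xy + x - y^6 + 2y^5 - 2y^4 - 2y^3 + y^2 + y + 2 ≠ 0; add g_6 = -2xy^2 - xy + x - y^6 + 2y^5 - 2y^4 - 2y^3 + y^2 + y + 2 to the basis.

S(g_4,g_5): lcm = x^2y^4. S = 2x^2y^3 - x^2y^2 + x^2 - xy^8 - 2xy^7 + xy^5 - xy^4 + 2xy^3 - xy^2 - 2xy + y^9 - 2y^8 - y^7 - y^4.
  reduce S modulo (f_1, f_2, g_3, g_4, g_5, g_6):
  remainder -xy - 2x + y^8 - 2y^7 + y^6 + y^5 - 2y^4 + y^3 + 2y^2 + 2y + 2 ≠ 0; add g_7 = -xy - 2x + y^8 - 2y^7 + y^6 + y^5 - 2y^4 + y^3 + 2y^2 + 2y + 2 to the basis.

S(f_1,g_7): lcm = x^2y^2. S = -2x^2y + xy^9 - 2xy^8 + xy^7 + xy^6 - 2xy^5 + xy^4 + 2xy^3 + 2xy^2 + 2xy - x + 2.
  reduce S modulo (f_1, f_2, g_3, g_4, g_5, g_6, g_7):
  remainder y^10 - 2y^9 + y^7 - 2y^6 + 2y^5 - y^4 + 2y^3 - 1 ≠ 0; add g_8 = y^10 - 2y^9 + y^7 - 2y^6 + 2y^5 - y^4 + 2y^3 - 1 to the basis.

S(g_4,g_7): lcm = x^2y. S = -2x^2 + xy^8 - 2xy^7 + xy^6 + xy^4 + xy^3 + 2xy^2 - 2xy + 2x + y^6 - 2y^5 - y^4 - y.
  reduce S modulo (f_1, f_2, g_3, g_4, g_5, g_6, g_7, g_8):
  remainder y^9 - y^8 - y^7 - 2y^5 - y^3 + y^2 + y + 1 ≠ 0; add g_9 = y^9 - y^8 - y^7 - 2y^5 - y^3 + y^2 + y + 1 to the basis.

The other S-polynomials (S(f_2,g_4), S(g_3,g_4), S(f_1,g_5), S(f_2,g_5), S(g_3,g_5), S(f_1,g_6), S(f_2,g_6), S(g_3,g_6), S(g_4,g_6), S(g_5,g_6), S(f_2,g_7), S(g_3,g_7), S(g_5,g_7), S(g_6,g_7), S(f_1,g_8), S(f_2,g_8), S(g_3,g_8), S(g_4,g_8), S(g_5,g_8), S(g_6,g_8), S(g_7,g_8), S(f_1,g_9), S(f_2,g_9), S(g_3,g_9), S(g_4,g_9), S(g_5,g_9), S(g_6,g_9), S(g_7,g_9), S(g_8,g_9)) all reduce to 0 modulo the current basis, so we have a Gröbner basis.
Inter-reduce: drop elements whose leading term is divisible by another's, tail-reduce, and make monic.
Reduced Gröbner basis: {x^2 + x - y^8 - y^7 + y^6 + y^5 - 2y^4 + y^3 + y^2, xy + 2x - y^8 + 2y^7 - y^6 - y^5 + 2y^4 - y^3 - 2y^2 - 2y - 2, y^9 - y^8 - y^7 - 2y^5 - y^3 + y^2 + y + 1}.

Buchberger on the second generating set:
h_1 = 2x^4 + 2x^2y^2 + x^2y + x + 2y, LT = x^4.
h_2 = -2x^4 + 2x^2y^2 - x^2y - 2y - 2, LT = x^4.

S(h_1,h_2): lcm = x^4. S = 2x^2y^2 - 2x - 1.
  reduce S modulo (h_1, h_2):
  remainder 2x^2y^2 - 2x - 1 ≠ 0; add k_3 = 2x^2y^2 - 2x - 1 to the basis.

S(h_1,k_3): lcm = x^4y^2. S = x^3 + x^2y^4 - 2x^2y^3 - 2x^2 - 2xy^2 + y^3.
  reduce S modulo (h_1, h_2, k_3):
  remainder x^3 - 2x^2 - xy^2 - 2xy + y^3 - 2y^2 - y ≠ 0; add k_4 = x^3 - 2x^2 - xy^2 - 2xy + y^3 - 2y^2 - y to the basis.

S(h_1,k_4): lcm = x^4. S = 2x^3 + 2x^2y^2 - xy^3 + 2xy^2 + xy - 2x + y.
  reduce S modulo (h_1, h_2, k_3, k_4):
  remainder -x^2 - xy^3 - xy^2 - 2y^3 - y^2 - 2y + 1 ≠ 0; add k_5 = -x^2 - xy^3 - xy^2 - 2y^3 - y^2 - 2y + 1 to the basis.

S(k_3,k_4): lcm = x^3y^2. S = 2x^2y^2 - x^2 + xy^4 + 2xy^3 + 2x - y^5 + 2y^4 + y^3.
  reduce S modulo (h_1, h_2, k_3, k_4, k_5):
  remainder xy^4 - 2xy^3 + xy^2 - x - y^5 + 2y^4 - 2y^3 + y^2 + 2y ≠ 0; add k_6 = xy^4 - 2xy^3 + xy^2 - x - y^5 + 2y^4 - 2y^3 + y^2 + 2y to the basis.

S(k_3,k_5): lcm = x^2y^2. S = -xy^5 - xy^4 - x - 2y^5 - y^4 - 2y^3 + y^2 + 2.
  reduce S modulo (h_1, h_2, k_3, k_4, k_5, k_6):
  remainder -2xy^2 - xy + x - y^6 + 2y^5 - 2y^4 - 2y^3 + y^2 + y + 2 ≠ 0; add k_7 = -2xy^2 - xy + x - y^6 + 2y^5 - 2y^4 - 2y^3 + y^2 + y + 2 to the basis.

S(k_5,k_6): lcm = x^2y^4. S = 2x^2y^3 - x^2y^2 + x^2 + xy^7 + xy^6 + xy^5 - 2xy^4 + 2xy^3 - xy^2 - 2xy + 2y^7 + y^6 + 2y^5 - y^4.
  reduce S modulo (h_1, h_2, k_3, k_4, k_5, k_6, k_7):
  remainder -xy - 2x + y^8 - 2y^7 + y^6 + y^5 - 2y^4 + y^3 + 2y^2 + 2y + 2 ≠ 0; add k_8 = -xy - 2x + y^8 - 2y^7 + y^6 + y^5 - 2y^4 + y^3 + 2y^2 + 2y + 2 to the basis.

S(k_3,k_8): lcm = x^2y^2. S = -2x^2y + xy^9 - 2xy^8 + xy^7 + xy^6 - 2xy^5 + xy^4 + 2xy^3 + 2xy^2 + 2xy - x + 2.
  reduce S modulo (h_1, h_2, k_3, k_4, k_5, k_6, k_7, k_8):
  remainder y^10 - 2y^9 + y^7 - 2y^6 + 2y^5 - y^4 + 2y^3 - 1 ≠ 0; add k_9 = y^10 - 2y^9 + y^7 - 2y^6 + 2y^5 - y^4 + 2y^3 - 1 to the basis.

S(k_5,k_8): lcm = x^2y. S = -2x^2 + xy^8 - 2xy^7 + xy^6 + xy^5 - xy^4 + 2xy^3 + 2xy^2 + 2xy + 2x + 2y^4 + y^3 + 2y^2 - y.
  reduce S modulo (h_1, h_2, k_3, k_4, k_5, k_6, k_7, k_8, k_9):
  remainder y^9 - y^8 - y^7 - 2y^5 - y^3 + y^2 + y + 1 ≠ 0; add k_10 = y^9 - y^8 - y^7 - 2y^5 - y^3 + y^2 + y + 1 to the basis.

The other S-polynomials (S(h_2,k_3), S(h_2,k_4), S(h_1,k_5), S(h_2,k_5), S(k_4,k_5), S(h_1,k_6), S(h_2,k_6), S(k_3,k_6), S(k_4,k_6), S(h_1,k_7), S(h_2,k_7), S(k_3,k_7), S(k_4,k_7), S(k_5,k_7), S(k_6,k_7), S(h_1,k_8), S(h_2,k_8), S(k_4,k_8), S(k_6,k_8), S(k_7,k_8), S(h_1,k_9), S(h_2,k_9), S(k_3,k_9), S(k_4,k_9), S(k_5,k_9), S(k_6,k_9), S(k_7,k_9), S(k_8,k_9), S(h_1,k_10), S(h_2,k_10), S(k_3,k_10), S(k_4,k_10), S(k_5,k_10), S(k_6,k_10), S(k_7,k_10), S(k_8,k_10), S(k_9,k_10)) all reduce to 0 modulo the current basis, so we have a Gröbner basis.
Inter-reduce: drop elements whose leading term is divisible by another's, tail-reduce, and make monic.
Reduced Gröbner basis: {x^2 + x - y^8 - y^7 + y^6 + y^5 - 2y^4 + y^3 + y^2, xy + 2x - y^8 + 2y^7 - y^6 - y^5 + 2y^4 - y^3 - 2y^2 - 2y - 2, y^9 - y^8 - y^7 - 2y^5 - y^3 + y^2 + y + 1}.

The two bases agree; hence the ideals are identical.
The choice of monomial ordering does not affect the verdict — as long as both bases are computed under the same ordering, their equality decides ideal equality.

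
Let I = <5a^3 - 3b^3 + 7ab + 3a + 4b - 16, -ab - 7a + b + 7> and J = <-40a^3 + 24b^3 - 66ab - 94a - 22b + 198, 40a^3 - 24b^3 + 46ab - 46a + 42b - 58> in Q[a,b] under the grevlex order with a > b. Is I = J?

Two ideals are equal iff their reduced Gröbner bases coincide (the reduced basis is unique for a fixed ordering).
Buchberger on the first generating set:
f_1 = 5a^3 - 3b^3 + 7ab + 3a + 4b - 16, LT = a^3.
f_2 = -ab - 7a + b + 7, LT = ab.

S(f_1,f_2): lcm = a^3b. S = -3/5b^4 - 7a^3 + a^2b + 7/5ab^2 + 7a^2 + 3/5ab + 4/5b^2 - 16/5b.
  leading term b^4: no divisor's leading term divides it; move -3/5b^4 to the remainder.
  leading term a^3: subtract (-7/5)·f_1 from -7a^3 + a^2b + 7/5ab^2 + 7a^2 + 3/5ab + 4/5b^2 - 16/5b → a^2b + 7/5ab^2 - 21/5b^3 + 7a^2 + 52/5ab + 4/5b^2 + 21/5a + 12/5b - 112/5
  leading term a^2b: subtract (-a)·f_2 from a^2b + 7/5ab^2 - 21/5b^3 + 7a^2 + 52/5ab + 4/5b^2 + 21/5a + 12/5b - 112/5 → 7/5ab^2 - 21/5b^3 + 57/5ab + 4/5b^2 + 56/5a + 12/5b - 112/5
  leading term ab^2: subtract (-7/5b)·f_2 from 7/5ab^2 - 21/5b^3 + 57/5ab + 4/5b^2 + 56/5a + 12/5b - 112/5 → -21/5b^3 + 8/5ab + 11/5b^2 + 56/5a + 61/5b - 112/5
  leading term b^3: no divisor's leading term divides it; move -21/5b^3 to the remainder.
  leading term ab: subtract (-8/5)·f_2 from 8/5ab + 11/5b^2 + 56/5a + 61/5b - 112/5 → 11/5b^2 + 69/5b - 56/5
  leading term b^2: no divisor's leading term divides it; move 11/5b^2 to the remainder.
  leading term b: no divisor's leading term divides it; move 69/5b to the remainder.
  leading term 1: no divisor's leading term divides it; move -56/5 to the remainder.
  remainder -3/5b^4 - 21/5b^3 + 11/5b^2 + 69/5b - 56/5 ≠ 0; add g_3 = -3/5b^4 - 21/5b^3 + 11/5b^2 + 69/5b - 56/5 to the basis.

The other S-polynomials (S(f_1,g_3), S(f_2,g_3)) all reduce to 0 modulo the current basis, so we have a Gröbner basis.
Inter-reduce: drop elements whose leading term is divisible by another's, tail-reduce, and make monic.
Reduced Gröbner basis: {b^4 + 7b^3 - 11/3b^2 - 23b + 56/3, a^3 - 3/5b^3 - 46/5a + 11/5b + 33/5, ab + 7a - b - 7}.

Buchberger on the second generating set:
h_1 = -40a^3 + 24b^3 - 66ab - 94a - 22b + 198, LT = a^3.
h_2 = 40a^3 - 24b^3 + 46ab - 46a + 42b - 58, LT = a^3.

S(h_1,h_2): lcm = a^3. S = 1/2ab + 7/2a - 1/2b - 7/2.
  leading term ab: no divisor's leading term divides it; move 1/2ab to the remainder.
  leading term a: no divisor's leading term divides it; move 7/2a to the remainder.
  leading term b: no divisor's leading term divides it; move -1/2b to the remainder.
  leading term 1: no divisor's leading term divides it; move -7/2 to the remainder.
  remainder 1/2ab + 7/2a - 1/2b - 7/2 ≠ 0; add k_3 = 1/2ab + 7/2a - 1/2b - 7/2 to the basis.

S(h_1,k_3): lcm = a^3b. S = -3/5b^4 - 7a^3 + a^2b + 33/20ab^2 + 7a^2 + 47/20ab + 11/20b^2 - 99/20b.
  leading term b^4: no divisor's leading term divides it; move -3/5b^4 to the remainder.
  leading term a^3: subtract (7/40)·h_1 from -7a^3 + a^2b + 33/20ab^2 + 7a^2 + 47/20ab + 11/20b^2 - 99/20b → a^2b + 33/20ab^2 - 21/5b^3 + 7a^2 + 139/10ab + 11/20b^2 + 329/20a - 11/10b - 693/20
  leading term a^2b: subtract (2a)·k_3 from a^2b + 33/20ab^2 - 21/5b^3 + 7a^2 + 139/10ab + 11/20b^2 + 329/20a - 11/10b - 693/20 → 33/20ab^2 - 21/5b^3 + 149/10ab + 11/20b^2 + 469/20a - 11/10b - 693/20
  leading term ab^2: subtract (33/10b)·k_3 from 33/20ab^2 - 21/5b^3 + 149/10ab + 11/20b^2 + 469/20a - 11/10b - 693/20 → -21/5b^3 + 67/20ab + 11/5b^2 + 469/20a + 209/20b - 693/20
  leading term b^3: no divisor's leading term divides it; move -21/5b^3 to the remainder.
  leading term ab: subtract (67/10)·k_3 from 67/20ab + 11/5b^2 + 469/20a + 209/20b - 693/20 → 11/5b^2 + 69/5b - 56/5
  leading term b^2: no divisor's leading term divides it; move 11/5b^2 to the remainder.
  leading term b: no divisor's leading term divides it; move 69/5b to the remainder.
  leading term 1: no divisor's leading term divides it; move -56/5 to the remainder.
  remainder -3/5b^4 - 21/5b^3 + 11/5b^2 + 69/5b - 56/5 ≠ 0; add k_4 = -3/5b^4 - 21/5b^3 + 11/5b^2 + 69/5b - 56/5 to the basis.

The other S-polynomials (S(h_2,k_3), S(h_1,k_4), S(h_2,k_4), S(k_3,k_4)) all reduce to 0 modulo the current basis, so we have a Gröbner basis.
Inter-reduce: drop elements whose leading term is divisible by another's, tail-reduce, and make monic.
Reduced Gröbner basis: {b^4 + 7b^3 - 11/3b^2 - 23b + 56/3, a^3 - 3/5b^3 - 46/5a + 11/5b + 33/5, ab + 7a - b - 7}.

The two bases agree; hence the ideals are identical.

Yes, the ideals are equal.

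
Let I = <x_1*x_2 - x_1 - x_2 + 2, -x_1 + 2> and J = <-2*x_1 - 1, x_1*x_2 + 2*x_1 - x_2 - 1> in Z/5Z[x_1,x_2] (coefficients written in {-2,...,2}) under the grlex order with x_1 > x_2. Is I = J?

No, the ideals differ.

Since reduced Gröbner bases are canonical representatives of ideals under a given ordering, it suffices to compute and compare them.
Buchberger on the first generating set:
f_1 = x_1*x_2 - x_1 - x_2 + 2, LT = x_1*x_2.
f_2 = -x_1 + 2, LT = x_1.

S(f_1,f_2): lcm = x_1*x_2. S = -x_1 + x_2 + 2.
  leading term x_1: subtract (1)·f_2 from -x_1 + x_2 + 2 → x_2
  leading term x_2: no divisor's leading term divides it; move x_2 to the remainder.
  remainder x_2 ≠ 0; add g_3 = x_2 to the basis.

The other S-polynomials (S(f_1,g_3), S(f_2,g_3)) all reduce to 0 modulo the current basis, so we have a Gröbner basis.
Inter-reduce: drop elements whose leading term is divisible by another's, tail-reduce, and make monic.
Reduced Gröbner basis: {x_1 - 2, x_2}.

Buchberger on the second generating set:
h_1 = -2*x_1 - 1, LT = x_1.
h_2 = x_1*x_2 + 2*x_1 - x_2 - 1, LT = x_1*x_2.

S(h_1,h_2): lcm = x_1*x_2. S = -2*x_1 - x_2 + 1.
  leading term x_1: subtract (1)·h_1 from -2*x_1 - x_2 + 1 → -x_2 + 2
  leading term x_2: no divisor's leading term divides it; move -x_2 to the remainder.
  leading term 1: no divisor's leading term divides it; move 2 to the remainder.
  remainder -x_2 + 2 ≠ 0; add k_3 = -x_2 + 2 to the basis.

The other S-polynomials (S(h_1,k_3), S(h_2,k_3)) all reduce to 0 modulo the current basis, so we have a Gröbner basis.
Inter-reduce: drop elements whose leading term is divisible by another's, tail-reduce, and make monic.
Reduced Gröbner basis: {x_1 - 2, x_2 - 2}.

These differ, so the ideals are not equal.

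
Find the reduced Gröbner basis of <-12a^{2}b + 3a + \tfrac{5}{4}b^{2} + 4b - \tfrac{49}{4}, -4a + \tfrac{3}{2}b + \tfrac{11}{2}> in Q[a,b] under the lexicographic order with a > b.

The reduced Gröbner basis is the canonical form of the ideal for this ordering.

f_1 = -12a^{2}b + 3a + \tfrac{5}{4}b^{2} + 4b - \tfrac{49}{4}, LT = a^{2}b.
f_2 = -4a + \tfrac{3}{2}b + \tfrac{11}{2}, LT = a.

S(f_1,f_2): lcm = a^{2}b. S = \tfrac{3}{8}ab^{2} + \tfrac{11}{8}ab - \tfrac{1}{4}a - \tfrac{5}{48}b^{2} - \tfrac{1}{3}b + \tfrac{49}{48}.
  leading term ab^{2}: subtract (-\tfrac{3}{32}b^{2})·f_2 from \tfrac{3}{8}ab^{2} + \tfrac{11}{8}ab - \tfrac{1}{4}a - \tfrac{5}{48}b^{2} - \tfrac{1}{3}b + \tfrac{49}{48} → \tfrac{11}{8}ab - \tfrac{1}{4}a + \tfrac{9}{64}b^{3} + \tfrac{79}{192}b^{2} - \tfrac{1}{3}b + \tfrac{49}{48}
  leading term ab: subtract (-\tfrac{11}{32}b)·f_2 from \tfrac{11}{8}ab - \tfrac{1}{4}a + \tfrac{9}{64}b^{3} + \tfrac{79}{192}b^{2} - \tfrac{1}{3}b + \tfrac{49}{48} → -\tfrac{1}{4}a + \tfrac{9}{64}b^{3} + \tfrac{89}{96}b^{2} + \tfrac{299}{192}b + \tfrac{49}{48}
  leading term a: subtract (\tfrac{1}{16})·f_2 from -\tfrac{1}{4}a + \tfrac{9}{64}b^{3} + \tfrac{89}{96}b^{2} + \tfrac{299}{192}b + \tfrac{49}{48} → \tfrac{9}{64}b^{3} + \tfrac{89}{96}b^{2} + \tfrac{281}{192}b + \tfrac{65}{96}
  leading term b^{3}: no divisor's leading term divides it; move \tfrac{9}{64}b^{3} to the remainder.
  leading term b^{2}: no divisor's leading term divides it; move \tfrac{89}{96}b^{2} to the remainder.
  leading term b: no divisor's leading term divides it; move \tfrac{281}{192}b to the remainder.
  leading term 1: no divisor's leading term divides it; move \tfrac{65}{96} to the remainder.
  remainder \tfrac{9}{64}b^{3} + \tfrac{89}{96}b^{2} + \tfrac{281}{192}b + \tfrac{65}{96} ≠ 0; add g_3 = \tfrac{9}{64}b^{3} + \tfrac{89}{96}b^{2} + \tfrac{281}{192}b + \tfrac{65}{96} to the basis.

The other S-polynomials (S(f_1,g_3), S(f_2,g_3)) all reduce to 0 modulo the current basis, so we have a Gröbner basis.
Inter-reduce: drop elements whose leading term is divisible by another's, tail-reduce, and make monic.

G = {a - \tfrac{3}{8}b - \tfrac{11}{8}, b^{3} + \tfrac{178}{27}b^{2} + \tfrac{281}{27}b + \tfrac{130}{27}}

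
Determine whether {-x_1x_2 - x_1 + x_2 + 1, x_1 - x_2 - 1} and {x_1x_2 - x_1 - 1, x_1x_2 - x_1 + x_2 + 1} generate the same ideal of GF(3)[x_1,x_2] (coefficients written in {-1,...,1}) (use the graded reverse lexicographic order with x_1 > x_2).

For a fixed monomial order, each ideal has a unique reduced Gröbner basis; comparing bases decides equality.
Buchberger on the first generating set:
f_1 = -x_1x_2 - x_1 + x_2 + 1, LT = x_1x_2.
f_2 = x_1 - x_2 - 1, LT = x_1.

S(f_1,f_2): lcm = x_1x_2. S = x_2^{2} + x_1 - 1.
  reduce S modulo (f_1, f_2):
  remainder x_2^{2} + x_2 ≠ 0; add g_3 = x_2^{2} + x_2 to the basis.

The other S-polynomials (S(f_1,g_3), S(f_2,g_3)) all reduce to 0 modulo the current basis, so we have a Gröbner basis.
Inter-reduce: drop elements whose leading term is divisible by another's, tail-reduce, and make monic.
Reduced Gröbner basis: {x_2^{2} + x_2, x_1 - x_2 - 1}.

Buchberger on the second generating set:
h_1 = x_1x_2 - x_1 - 1, LT = x_1x_2.
h_2 = x_1x_2 - x_1 + x_2 + 1, LT = x_1x_2.

S(h_1,h_2): lcm = x_1x_2. S = -x_2 + 1.
  reduce S modulo (h_1, h_2):
  remainder -x_2 + 1 ≠ 0; add k_3 = -x_2 + 1 to the basis.

S(h_1,k_3): lcm = x_1x_2. S = -1.
  reduce S modulo (h_1, h_2, k_3):
  remainder -1 ≠ 0; add k_4 = -1 to the basis.

The other S-polynomials (S(h_2,k_3), S(h_1,k_4), S(h_2,k_4), S(k_3,k_4)) all reduce to 0 modulo the current basis, so we have a Gröbner basis.
Inter-reduce: drop elements whose leading term is divisible by another's, tail-reduce, and make monic.
Reduced Gröbner basis: {1}.

The bases are distinct; the ideals are different.

No, the ideals differ.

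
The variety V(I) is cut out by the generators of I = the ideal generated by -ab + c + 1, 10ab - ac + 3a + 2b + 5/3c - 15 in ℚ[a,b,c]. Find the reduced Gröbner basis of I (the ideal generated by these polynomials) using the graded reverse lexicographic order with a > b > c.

G = {ab - c - 1, b² + 35/6bc - ½c² - 5/2b + c + 3/2, ac - 3a - 2b - 35/3c + 5}

f_1 = -ab + c + 1, LT = ab.
f_2 = 10ab - ac + 3a + 2b + 5/3c - 15, LT = ab.

S(f_1,f_2): lcm = ab. S = 1/10ac - 3/10a - ⅕b - 7/6c + ½.
  leading term ac: no divisor's leading term divides it; move 1/10ac to the remainder.
  leading term a: no divisor's leading term divides it; move -3/10a to the remainder.
  leading term b: no divisor's leading term divides it; move -⅕b to the remainder.
  leading term c: no divisor's leading term divides it; move -7/6c to the remainder.
  leading term 1: no divisor's leading term divides it; move ½ to the remainder.
  remainder 1/10ac - 3/10a - ⅕b - 7/6c + ½ ≠ 0; add g_3 = 1/10ac - 3/10a - ⅕b - 7/6c + ½ to the basis.

S(f_1,g_3): lcm = abc. S = 3ab + 2b² + 35/3bc - c² - 5b - c.
  leading term ab: subtract (-3)·f_1 from 3ab + 2b² + 35/3bc - c² - 5b - c → 2b² + 35/3bc - c² - 5b + 2c + 3
  leading term b²: no divisor's leading term divides it; move 2b² to the remainder.
  leading term bc: no divisor's leading term divides it; move 35/3bc to the remainder.
  leading term c²: no divisor's leading term divides it; move -c² to the remainder.
  leading term b: no divisor's leading term divides it; move -5b to the remainder.
  leading term c: no divisor's leading term divides it; move 2c to the remainder.
  leading term 1: no divisor's leading term divides it; move 3 to the remainder.
  remainder 2b² + 35/3bc - c² - 5b + 2c + 3 ≠ 0; add g_4 = 2b² + 35/3bc - c² - 5b + 2c + 3 to the basis.

S(f_2,g_3): lcm = abc. S = -1/10ac² + 3ab + 2b² + 3/10ac + 178/15bc + ⅙c² - 5b - 3/2c.
  leading term ac²: subtract (-c)·g_3 from -1/10ac² + 3ab + 2b² + 3/10ac + 178/15bc + ⅙c² - 5b - 3/2c → 3ab + 2b² + 35/3bc - c² - 5b - c
  leading term ab: subtract (-3)·f_1 from 3ab + 2b² + 35/3bc - c² - 5b - c → 2b² + 35/3bc - c² - 5b + 2c + 3
  leading term b²: subtract (1)·g_4 from 2b² + 35/3bc - c² - 5b + 2c + 3 → 0
  remainder 0.

S(f_1,g_4): lcm = ab². S = -35/6abc + ½ac² + 5/2ab - ac - bc - 3/2a - b.
  leading term abc: subtract (35/6c)·f_1 from -35/6abc + ½ac² + 5/2ab - ac - bc - 3/2a - b → ½ac² + 5/2ab - ac - bc - 35/6c² - 3/2a - b - 35/6c
  leading term ac²: subtract (5c)·g_3 from ½ac² + 5/2ab - ac - bc - 35/6c² - 3/2a - b - 35/6c → 5/2ab + ½ac - 3/2a - b - 25/3c
  leading term ab: subtract (-5/2)·f_1 from 5/2ab + ½ac - 3/2a - b - 25/3c → ½ac - 3/2a - b - 35/6c + 5/2
  leading term ac: subtract (5)·g_3 from ½ac - 3/2a - b - 35/6c + 5/2 → 0
  remainder 0.

S(f_2,g_4): lcm = ab². S = -89/15abc + ½ac² + 14/5ab + ⅕b² - ac + ⅙bc - 3/2a - 3/2b.
  leading term abc: subtract (89/15c)·f_1 from -89/15abc + ½ac² + 14/5ab + ⅕b² - ac + ⅙bc - 3/2a - 3/2b → ½ac² + 14/5ab + ⅕b² - ac + ⅙bc - 89/15c² - 3/2a - 3/2b - 89/15c
  leading term ac²: subtract (5c)·g_3 from ½ac² + 14/5ab + ⅕b² - ac + ⅙bc - 89/15c² - 3/2a - 3/2b - 89/15c → 14/5ab + ⅕b² + ½ac + 7/6bc - 1/10c² - 3/2a - 3/2b - 253/30c
  leading term ab: subtract (-14/5)·f_1 from 14/5ab + ⅕b² + ½ac + 7/6bc - 1/10c² - 3/2a - 3/2b - 253/30c → ⅕b² + ½ac + 7/6bc - 1/10c² - 3/2a - 3/2b - 169/30c + 14/5
  leading term b²: subtract (1/10)·g_4 from ⅕b² + ½ac + 7/6bc - 1/10c² - 3/2a - 3/2b - 169/30c + 14/5 → ½ac - 3/2a - b - 35/6c + 5/2
  leading term ac: subtract (5)·g_3 from ½ac - 3/2a - b - 35/6c + 5/2 → 0
  remainder 0.

S(g_3,g_4): leading monomials are coprime, so the S-polynomial reduces to 0 (Buchberger's first criterion).
Every S-polynomial of the final basis reduces to 0, so we have a Gröbner basis.
Inter-reduce: drop elements whose leading term is divisible by another's, tail-reduce, and make monic.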